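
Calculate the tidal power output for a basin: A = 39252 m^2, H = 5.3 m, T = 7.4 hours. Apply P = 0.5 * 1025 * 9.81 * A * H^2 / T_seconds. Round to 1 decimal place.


Convert period to seconds: T = 7.4 * 3600 = 26640.0 s
H^2 = 5.3^2 = 28.09
P = 0.5 * rho * g * A * H^2 / T
P = 0.5 * 1025 * 9.81 * 39252 * 28.09 / 26640.0
P = 208085.7 W

208085.7


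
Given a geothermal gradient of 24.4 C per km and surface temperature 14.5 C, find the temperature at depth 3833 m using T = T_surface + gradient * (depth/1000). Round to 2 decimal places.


Convert depth to km: 3833 / 1000 = 3.833 km
Temperature increase = gradient * depth_km = 24.4 * 3.833 = 93.53 C
Temperature at depth = T_surface + delta_T = 14.5 + 93.53
T = 108.03 C

108.03


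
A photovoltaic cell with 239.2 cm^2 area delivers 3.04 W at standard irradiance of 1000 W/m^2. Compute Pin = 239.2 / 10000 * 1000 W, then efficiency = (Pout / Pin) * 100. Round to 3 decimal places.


First compute the input power:
  Pin = area_cm2 / 10000 * G = 239.2 / 10000 * 1000 = 23.92 W
Then compute efficiency:
  Efficiency = (Pout / Pin) * 100 = (3.04 / 23.92) * 100
  Efficiency = 12.709%

12.709


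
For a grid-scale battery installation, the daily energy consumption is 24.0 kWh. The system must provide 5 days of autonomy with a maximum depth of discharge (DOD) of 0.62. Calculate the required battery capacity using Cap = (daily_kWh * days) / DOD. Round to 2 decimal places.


Total energy needed = daily * days = 24.0 * 5 = 120.0 kWh
Account for depth of discharge:
  Cap = total_energy / DOD = 120.0 / 0.62
  Cap = 193.55 kWh

193.55


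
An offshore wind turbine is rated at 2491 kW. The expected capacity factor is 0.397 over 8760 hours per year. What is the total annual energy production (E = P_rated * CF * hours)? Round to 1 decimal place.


Annual energy = rated_kW * capacity_factor * hours_per_year
Given: P_rated = 2491 kW, CF = 0.397, hours = 8760
E = 2491 * 0.397 * 8760
E = 8663000.5 kWh

8663000.5


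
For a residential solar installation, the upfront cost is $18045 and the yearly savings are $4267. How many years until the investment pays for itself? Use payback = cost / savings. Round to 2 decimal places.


Simple payback period = initial cost / annual savings
Payback = 18045 / 4267
Payback = 4.23 years

4.23


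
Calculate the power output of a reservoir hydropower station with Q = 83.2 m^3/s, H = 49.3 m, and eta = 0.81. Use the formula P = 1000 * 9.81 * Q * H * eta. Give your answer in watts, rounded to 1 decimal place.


Apply the hydropower formula P = rho * g * Q * H * eta
rho * g = 1000 * 9.81 = 9810.0
P = 9810.0 * 83.2 * 49.3 * 0.81
P = 32592995.1 W

32592995.1


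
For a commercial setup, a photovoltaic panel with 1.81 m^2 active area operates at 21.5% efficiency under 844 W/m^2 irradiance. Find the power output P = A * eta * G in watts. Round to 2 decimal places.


Use the solar power formula P = A * eta * G.
Given: A = 1.81 m^2, eta = 0.215, G = 844 W/m^2
P = 1.81 * 0.215 * 844
P = 328.44 W

328.44


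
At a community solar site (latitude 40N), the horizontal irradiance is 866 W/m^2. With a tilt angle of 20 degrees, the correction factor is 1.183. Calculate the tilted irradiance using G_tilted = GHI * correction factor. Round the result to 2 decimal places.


Identify the given values:
  GHI = 866 W/m^2, tilt correction factor = 1.183
Apply the formula G_tilted = GHI * factor:
  G_tilted = 866 * 1.183
  G_tilted = 1024.48 W/m^2

1024.48


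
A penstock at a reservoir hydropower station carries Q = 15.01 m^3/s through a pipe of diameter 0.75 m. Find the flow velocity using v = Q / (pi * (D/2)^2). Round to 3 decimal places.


Compute pipe cross-sectional area:
  A = pi * (D/2)^2 = pi * (0.75/2)^2 = 0.4418 m^2
Calculate velocity:
  v = Q / A = 15.01 / 0.4418
  v = 33.976 m/s

33.976


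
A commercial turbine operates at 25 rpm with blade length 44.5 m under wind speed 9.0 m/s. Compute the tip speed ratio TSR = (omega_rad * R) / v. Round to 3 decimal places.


Convert rotational speed to rad/s:
  omega = 25 * 2 * pi / 60 = 2.618 rad/s
Compute tip speed:
  v_tip = omega * R = 2.618 * 44.5 = 116.501 m/s
Tip speed ratio:
  TSR = v_tip / v_wind = 116.501 / 9.0 = 12.945

12.945


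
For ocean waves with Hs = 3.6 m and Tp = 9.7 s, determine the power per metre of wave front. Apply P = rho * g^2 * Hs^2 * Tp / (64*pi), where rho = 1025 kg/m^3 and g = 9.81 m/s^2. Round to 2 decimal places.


Apply wave power formula:
  g^2 = 9.81^2 = 96.2361
  Hs^2 = 3.6^2 = 12.96
  Numerator = rho * g^2 * Hs^2 * Tp = 1025 * 96.2361 * 12.96 * 9.7 = 12400483.42
  Denominator = 64 * pi = 201.0619
  P = 12400483.42 / 201.0619 = 61674.94 W/m

61674.94


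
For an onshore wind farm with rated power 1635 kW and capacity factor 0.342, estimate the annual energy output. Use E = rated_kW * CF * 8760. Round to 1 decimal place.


Annual energy = rated_kW * capacity_factor * hours_per_year
Given: P_rated = 1635 kW, CF = 0.342, hours = 8760
E = 1635 * 0.342 * 8760
E = 4898329.2 kWh

4898329.2


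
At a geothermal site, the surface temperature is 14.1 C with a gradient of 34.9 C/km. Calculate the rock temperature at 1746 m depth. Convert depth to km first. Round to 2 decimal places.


Convert depth to km: 1746 / 1000 = 1.746 km
Temperature increase = gradient * depth_km = 34.9 * 1.746 = 60.94 C
Temperature at depth = T_surface + delta_T = 14.1 + 60.94
T = 75.04 C

75.04


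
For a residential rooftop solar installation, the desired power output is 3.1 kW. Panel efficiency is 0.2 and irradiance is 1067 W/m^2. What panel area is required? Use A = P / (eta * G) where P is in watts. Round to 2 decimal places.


Convert target power to watts: P = 3.1 * 1000 = 3100.0 W
Compute denominator: eta * G = 0.2 * 1067 = 213.4
Required area A = P / (eta * G) = 3100.0 / 213.4
A = 14.53 m^2

14.53


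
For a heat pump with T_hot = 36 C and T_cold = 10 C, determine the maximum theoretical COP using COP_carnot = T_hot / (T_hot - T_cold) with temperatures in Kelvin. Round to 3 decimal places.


Convert to Kelvin:
  T_hot = 36 + 273.15 = 309.15 K
  T_cold = 10 + 273.15 = 283.15 K
Apply Carnot COP formula:
  COP = T_hot_K / (T_hot_K - T_cold_K) = 309.15 / 26.0
  COP = 11.890

11.890


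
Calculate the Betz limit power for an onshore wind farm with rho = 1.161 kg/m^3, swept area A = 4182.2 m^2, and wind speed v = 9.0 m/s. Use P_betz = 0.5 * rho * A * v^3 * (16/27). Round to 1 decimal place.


The Betz coefficient Cp_max = 16/27 = 0.5926
v^3 = 9.0^3 = 729.0
P_betz = 0.5 * rho * A * v^3 * Cp_max
P_betz = 0.5 * 1.161 * 4182.2 * 729.0 * 0.5926
P_betz = 1048795.4 W

1048795.4


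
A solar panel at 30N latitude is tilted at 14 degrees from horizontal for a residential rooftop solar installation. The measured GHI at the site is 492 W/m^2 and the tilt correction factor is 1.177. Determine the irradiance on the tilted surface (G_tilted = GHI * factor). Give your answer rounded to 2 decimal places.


Identify the given values:
  GHI = 492 W/m^2, tilt correction factor = 1.177
Apply the formula G_tilted = GHI * factor:
  G_tilted = 492 * 1.177
  G_tilted = 579.08 W/m^2

579.08


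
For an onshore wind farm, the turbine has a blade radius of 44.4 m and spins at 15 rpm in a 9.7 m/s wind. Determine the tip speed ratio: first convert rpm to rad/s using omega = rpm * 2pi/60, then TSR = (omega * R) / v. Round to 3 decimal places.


Convert rotational speed to rad/s:
  omega = 15 * 2 * pi / 60 = 1.5708 rad/s
Compute tip speed:
  v_tip = omega * R = 1.5708 * 44.4 = 69.743 m/s
Tip speed ratio:
  TSR = v_tip / v_wind = 69.743 / 9.7 = 7.190

7.190


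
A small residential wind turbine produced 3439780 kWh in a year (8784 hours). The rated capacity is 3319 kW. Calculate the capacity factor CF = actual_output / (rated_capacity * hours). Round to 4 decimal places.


Capacity factor = actual output / maximum possible output
Maximum possible = rated * hours = 3319 * 8784 = 29154096 kWh
CF = 3439780 / 29154096
CF = 0.1180

0.1180


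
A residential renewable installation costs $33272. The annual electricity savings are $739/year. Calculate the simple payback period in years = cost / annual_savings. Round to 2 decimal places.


Simple payback period = initial cost / annual savings
Payback = 33272 / 739
Payback = 45.02 years

45.02


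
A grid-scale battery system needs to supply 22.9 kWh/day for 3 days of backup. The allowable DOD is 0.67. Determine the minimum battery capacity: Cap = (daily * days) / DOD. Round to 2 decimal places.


Total energy needed = daily * days = 22.9 * 3 = 68.7 kWh
Account for depth of discharge:
  Cap = total_energy / DOD = 68.7 / 0.67
  Cap = 102.54 kWh

102.54


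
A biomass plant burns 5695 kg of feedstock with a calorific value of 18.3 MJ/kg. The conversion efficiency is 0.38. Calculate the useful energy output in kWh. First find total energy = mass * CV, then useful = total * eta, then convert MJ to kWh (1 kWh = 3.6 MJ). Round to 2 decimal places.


Total energy = mass * CV = 5695 * 18.3 = 104218.5 MJ
Useful energy = total * eta = 104218.5 * 0.38 = 39603.03 MJ
Convert to kWh: 39603.03 / 3.6
Useful energy = 11000.84 kWh

11000.84


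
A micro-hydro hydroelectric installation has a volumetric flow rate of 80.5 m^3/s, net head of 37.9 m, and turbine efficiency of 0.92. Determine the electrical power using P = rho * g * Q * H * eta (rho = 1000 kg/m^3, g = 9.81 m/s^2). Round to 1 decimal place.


Apply the hydropower formula P = rho * g * Q * H * eta
rho * g = 1000 * 9.81 = 9810.0
P = 9810.0 * 80.5 * 37.9 * 0.92
P = 27535433.9 W

27535433.9


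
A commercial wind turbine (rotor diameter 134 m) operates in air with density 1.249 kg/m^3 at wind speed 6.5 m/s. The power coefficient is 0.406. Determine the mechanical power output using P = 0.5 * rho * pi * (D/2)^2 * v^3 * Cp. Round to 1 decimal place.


Step 1 -- Compute swept area:
  A = pi * (D/2)^2 = pi * (134/2)^2 = 14102.61 m^2
Step 2 -- Apply wind power equation:
  P = 0.5 * rho * A * v^3 * Cp
  v^3 = 6.5^3 = 274.625
  P = 0.5 * 1.249 * 14102.61 * 274.625 * 0.406
  P = 981969.6 W

981969.6


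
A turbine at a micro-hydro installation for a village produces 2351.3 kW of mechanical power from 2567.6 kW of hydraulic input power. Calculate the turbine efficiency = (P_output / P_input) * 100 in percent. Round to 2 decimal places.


Turbine efficiency = (output power / input power) * 100
eta = (2351.3 / 2567.6) * 100
eta = 91.58%

91.58


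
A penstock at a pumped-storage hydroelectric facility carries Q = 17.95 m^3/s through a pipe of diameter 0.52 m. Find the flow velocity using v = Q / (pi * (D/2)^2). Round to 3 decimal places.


Compute pipe cross-sectional area:
  A = pi * (D/2)^2 = pi * (0.52/2)^2 = 0.2124 m^2
Calculate velocity:
  v = Q / A = 17.95 / 0.2124
  v = 84.522 m/s

84.522


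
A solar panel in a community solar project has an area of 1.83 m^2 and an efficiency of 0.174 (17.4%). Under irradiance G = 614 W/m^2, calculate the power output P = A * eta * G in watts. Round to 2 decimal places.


Use the solar power formula P = A * eta * G.
Given: A = 1.83 m^2, eta = 0.174, G = 614 W/m^2
P = 1.83 * 0.174 * 614
P = 195.51 W

195.51


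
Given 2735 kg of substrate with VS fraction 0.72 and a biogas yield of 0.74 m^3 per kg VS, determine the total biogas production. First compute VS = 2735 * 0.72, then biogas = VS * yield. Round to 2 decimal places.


Compute volatile solids:
  VS = mass * VS_fraction = 2735 * 0.72 = 1969.2 kg
Calculate biogas volume:
  Biogas = VS * specific_yield = 1969.2 * 0.74
  Biogas = 1457.21 m^3

1457.21


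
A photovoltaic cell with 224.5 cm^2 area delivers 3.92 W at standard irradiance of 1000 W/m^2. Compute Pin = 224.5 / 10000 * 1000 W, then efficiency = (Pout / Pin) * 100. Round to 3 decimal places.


First compute the input power:
  Pin = area_cm2 / 10000 * G = 224.5 / 10000 * 1000 = 22.45 W
Then compute efficiency:
  Efficiency = (Pout / Pin) * 100 = (3.92 / 22.45) * 100
  Efficiency = 17.461%

17.461


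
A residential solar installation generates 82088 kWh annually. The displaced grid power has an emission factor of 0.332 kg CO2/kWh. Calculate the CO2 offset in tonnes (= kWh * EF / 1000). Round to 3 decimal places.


CO2 offset in kg = generation * emission_factor
CO2 offset = 82088 * 0.332 = 27253.22 kg
Convert to tonnes:
  CO2 offset = 27253.22 / 1000 = 27.253 tonnes

27.253


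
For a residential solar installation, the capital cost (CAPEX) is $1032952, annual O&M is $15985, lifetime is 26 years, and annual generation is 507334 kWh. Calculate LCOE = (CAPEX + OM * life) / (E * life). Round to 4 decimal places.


Total cost = CAPEX + OM * lifetime = 1032952 + 15985 * 26 = 1032952 + 415610 = 1448562
Total generation = annual * lifetime = 507334 * 26 = 13190684 kWh
LCOE = 1448562 / 13190684
LCOE = 0.1098 $/kWh

0.1098


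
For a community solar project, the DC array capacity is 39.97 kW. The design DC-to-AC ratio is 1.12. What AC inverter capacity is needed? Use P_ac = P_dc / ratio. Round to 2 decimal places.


The inverter AC capacity is determined by the DC/AC ratio.
Given: P_dc = 39.97 kW, DC/AC ratio = 1.12
P_ac = P_dc / ratio = 39.97 / 1.12
P_ac = 35.69 kW

35.69


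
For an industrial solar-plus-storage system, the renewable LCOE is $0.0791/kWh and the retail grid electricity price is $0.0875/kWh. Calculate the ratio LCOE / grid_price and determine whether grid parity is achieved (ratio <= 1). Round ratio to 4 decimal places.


Compare LCOE to grid price:
  LCOE = $0.0791/kWh, Grid price = $0.0875/kWh
  Ratio = LCOE / grid_price = 0.0791 / 0.0875 = 0.9040
  Grid parity achieved (ratio <= 1)? yes

0.9040


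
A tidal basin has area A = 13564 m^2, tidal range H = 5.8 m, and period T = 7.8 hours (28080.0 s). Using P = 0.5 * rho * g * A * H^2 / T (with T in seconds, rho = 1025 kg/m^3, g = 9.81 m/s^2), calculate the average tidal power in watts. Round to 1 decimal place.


Convert period to seconds: T = 7.8 * 3600 = 28080.0 s
H^2 = 5.8^2 = 33.64
P = 0.5 * rho * g * A * H^2 / T
P = 0.5 * 1025 * 9.81 * 13564 * 33.64 / 28080.0
P = 81697.6 W

81697.6


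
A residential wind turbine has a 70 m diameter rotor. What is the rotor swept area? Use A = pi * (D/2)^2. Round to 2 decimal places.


Compute the rotor radius:
  r = D / 2 = 70 / 2 = 35.0 m
Calculate swept area:
  A = pi * r^2 = pi * 35.0^2
  A = 3848.45 m^2

3848.45


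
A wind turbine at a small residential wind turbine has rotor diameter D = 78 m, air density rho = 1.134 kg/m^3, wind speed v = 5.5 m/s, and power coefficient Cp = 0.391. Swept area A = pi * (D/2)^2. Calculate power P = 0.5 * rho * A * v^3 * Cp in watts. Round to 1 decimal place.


Step 1 -- Compute swept area:
  A = pi * (D/2)^2 = pi * (78/2)^2 = 4778.36 m^2
Step 2 -- Apply wind power equation:
  P = 0.5 * rho * A * v^3 * Cp
  v^3 = 5.5^3 = 166.375
  P = 0.5 * 1.134 * 4778.36 * 166.375 * 0.391
  P = 176249.1 W

176249.1


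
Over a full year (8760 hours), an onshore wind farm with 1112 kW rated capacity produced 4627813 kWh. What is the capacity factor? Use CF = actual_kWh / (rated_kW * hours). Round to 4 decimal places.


Capacity factor = actual output / maximum possible output
Maximum possible = rated * hours = 1112 * 8760 = 9741120 kWh
CF = 4627813 / 9741120
CF = 0.4751

0.4751


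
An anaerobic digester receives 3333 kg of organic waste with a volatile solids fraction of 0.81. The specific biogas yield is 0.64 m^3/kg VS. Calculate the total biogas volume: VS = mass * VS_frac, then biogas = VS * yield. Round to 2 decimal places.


Compute volatile solids:
  VS = mass * VS_fraction = 3333 * 0.81 = 2699.73 kg
Calculate biogas volume:
  Biogas = VS * specific_yield = 2699.73 * 0.64
  Biogas = 1727.83 m^3

1727.83


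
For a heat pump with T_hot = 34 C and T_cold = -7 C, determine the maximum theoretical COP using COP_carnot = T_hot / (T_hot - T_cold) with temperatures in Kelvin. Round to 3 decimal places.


Convert to Kelvin:
  T_hot = 34 + 273.15 = 307.15 K
  T_cold = -7 + 273.15 = 266.15 K
Apply Carnot COP formula:
  COP = T_hot_K / (T_hot_K - T_cold_K) = 307.15 / 41.0
  COP = 7.491

7.491


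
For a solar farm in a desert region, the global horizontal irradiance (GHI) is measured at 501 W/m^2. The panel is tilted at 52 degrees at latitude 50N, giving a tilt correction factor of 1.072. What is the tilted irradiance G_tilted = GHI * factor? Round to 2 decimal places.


Identify the given values:
  GHI = 501 W/m^2, tilt correction factor = 1.072
Apply the formula G_tilted = GHI * factor:
  G_tilted = 501 * 1.072
  G_tilted = 537.07 W/m^2

537.07


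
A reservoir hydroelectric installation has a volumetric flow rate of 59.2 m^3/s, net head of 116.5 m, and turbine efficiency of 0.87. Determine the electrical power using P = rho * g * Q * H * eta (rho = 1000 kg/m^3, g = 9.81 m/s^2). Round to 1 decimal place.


Apply the hydropower formula P = rho * g * Q * H * eta
rho * g = 1000 * 9.81 = 9810.0
P = 9810.0 * 59.2 * 116.5 * 0.87
P = 58862119.0 W

58862119.0


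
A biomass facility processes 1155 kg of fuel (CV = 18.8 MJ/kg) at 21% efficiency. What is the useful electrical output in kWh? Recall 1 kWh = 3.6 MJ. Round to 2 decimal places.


Total energy = mass * CV = 1155 * 18.8 = 21714.0 MJ
Useful energy = total * eta = 21714.0 * 0.21 = 4559.94 MJ
Convert to kWh: 4559.94 / 3.6
Useful energy = 1266.65 kWh

1266.65


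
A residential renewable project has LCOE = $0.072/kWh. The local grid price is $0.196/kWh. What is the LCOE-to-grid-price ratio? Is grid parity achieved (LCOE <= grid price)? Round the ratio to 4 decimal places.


Compare LCOE to grid price:
  LCOE = $0.072/kWh, Grid price = $0.196/kWh
  Ratio = LCOE / grid_price = 0.072 / 0.196 = 0.3673
  Grid parity achieved (ratio <= 1)? yes

0.3673


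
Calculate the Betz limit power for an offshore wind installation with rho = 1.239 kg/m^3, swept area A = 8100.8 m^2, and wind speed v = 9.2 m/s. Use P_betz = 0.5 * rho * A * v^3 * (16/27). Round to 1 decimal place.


The Betz coefficient Cp_max = 16/27 = 0.5926
v^3 = 9.2^3 = 778.688
P_betz = 0.5 * rho * A * v^3 * Cp_max
P_betz = 0.5 * 1.239 * 8100.8 * 778.688 * 0.5926
P_betz = 2315735.3 W

2315735.3


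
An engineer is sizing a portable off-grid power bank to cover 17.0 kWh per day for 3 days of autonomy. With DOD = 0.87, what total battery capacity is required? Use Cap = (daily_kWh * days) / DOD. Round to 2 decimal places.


Total energy needed = daily * days = 17.0 * 3 = 51.0 kWh
Account for depth of discharge:
  Cap = total_energy / DOD = 51.0 / 0.87
  Cap = 58.62 kWh

58.62


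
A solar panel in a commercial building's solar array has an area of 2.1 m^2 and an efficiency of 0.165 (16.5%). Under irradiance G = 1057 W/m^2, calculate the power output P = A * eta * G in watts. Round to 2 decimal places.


Use the solar power formula P = A * eta * G.
Given: A = 2.1 m^2, eta = 0.165, G = 1057 W/m^2
P = 2.1 * 0.165 * 1057
P = 366.25 W

366.25


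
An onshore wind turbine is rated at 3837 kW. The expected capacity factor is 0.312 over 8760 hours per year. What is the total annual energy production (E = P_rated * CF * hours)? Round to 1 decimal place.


Annual energy = rated_kW * capacity_factor * hours_per_year
Given: P_rated = 3837 kW, CF = 0.312, hours = 8760
E = 3837 * 0.312 * 8760
E = 10486981.4 kWh

10486981.4


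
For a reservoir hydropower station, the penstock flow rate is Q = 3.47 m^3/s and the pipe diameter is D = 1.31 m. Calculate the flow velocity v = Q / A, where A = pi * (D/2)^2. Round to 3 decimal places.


Compute pipe cross-sectional area:
  A = pi * (D/2)^2 = pi * (1.31/2)^2 = 1.3478 m^2
Calculate velocity:
  v = Q / A = 3.47 / 1.3478
  v = 2.575 m/s

2.575


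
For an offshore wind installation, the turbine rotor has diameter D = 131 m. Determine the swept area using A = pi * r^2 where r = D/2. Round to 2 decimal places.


Compute the rotor radius:
  r = D / 2 = 131 / 2 = 65.5 m
Calculate swept area:
  A = pi * r^2 = pi * 65.5^2
  A = 13478.22 m^2

13478.22


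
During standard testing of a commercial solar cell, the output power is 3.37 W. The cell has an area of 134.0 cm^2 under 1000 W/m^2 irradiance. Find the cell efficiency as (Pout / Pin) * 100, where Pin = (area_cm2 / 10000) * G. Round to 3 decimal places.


First compute the input power:
  Pin = area_cm2 / 10000 * G = 134.0 / 10000 * 1000 = 13.4 W
Then compute efficiency:
  Efficiency = (Pout / Pin) * 100 = (3.37 / 13.4) * 100
  Efficiency = 25.149%

25.149


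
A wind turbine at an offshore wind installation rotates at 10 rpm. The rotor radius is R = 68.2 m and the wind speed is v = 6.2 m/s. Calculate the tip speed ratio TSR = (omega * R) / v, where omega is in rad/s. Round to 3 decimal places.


Convert rotational speed to rad/s:
  omega = 10 * 2 * pi / 60 = 1.0472 rad/s
Compute tip speed:
  v_tip = omega * R = 1.0472 * 68.2 = 71.419 m/s
Tip speed ratio:
  TSR = v_tip / v_wind = 71.419 / 6.2 = 11.519

11.519


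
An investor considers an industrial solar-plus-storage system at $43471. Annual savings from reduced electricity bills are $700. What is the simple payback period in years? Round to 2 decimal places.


Simple payback period = initial cost / annual savings
Payback = 43471 / 700
Payback = 62.10 years

62.10


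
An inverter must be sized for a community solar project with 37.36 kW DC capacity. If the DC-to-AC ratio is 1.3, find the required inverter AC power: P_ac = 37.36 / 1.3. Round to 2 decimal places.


The inverter AC capacity is determined by the DC/AC ratio.
Given: P_dc = 37.36 kW, DC/AC ratio = 1.3
P_ac = P_dc / ratio = 37.36 / 1.3
P_ac = 28.74 kW

28.74


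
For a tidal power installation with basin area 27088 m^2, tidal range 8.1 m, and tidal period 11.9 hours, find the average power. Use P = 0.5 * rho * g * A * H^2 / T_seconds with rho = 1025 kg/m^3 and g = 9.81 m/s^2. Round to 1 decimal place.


Convert period to seconds: T = 11.9 * 3600 = 42840.0 s
H^2 = 8.1^2 = 65.61
P = 0.5 * rho * g * A * H^2 / T
P = 0.5 * 1025 * 9.81 * 27088 * 65.61 / 42840.0
P = 208574.1 W

208574.1


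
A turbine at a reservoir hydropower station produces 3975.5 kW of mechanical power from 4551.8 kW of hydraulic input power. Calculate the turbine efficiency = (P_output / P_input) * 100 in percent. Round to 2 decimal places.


Turbine efficiency = (output power / input power) * 100
eta = (3975.5 / 4551.8) * 100
eta = 87.34%

87.34


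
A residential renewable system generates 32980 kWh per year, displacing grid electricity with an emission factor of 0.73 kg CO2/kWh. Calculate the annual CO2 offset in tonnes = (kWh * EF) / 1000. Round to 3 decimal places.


CO2 offset in kg = generation * emission_factor
CO2 offset = 32980 * 0.73 = 24075.4 kg
Convert to tonnes:
  CO2 offset = 24075.4 / 1000 = 24.075 tonnes

24.075


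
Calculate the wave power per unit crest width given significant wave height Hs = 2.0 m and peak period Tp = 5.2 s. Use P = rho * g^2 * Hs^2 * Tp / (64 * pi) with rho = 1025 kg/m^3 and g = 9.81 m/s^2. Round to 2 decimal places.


Apply wave power formula:
  g^2 = 9.81^2 = 96.2361
  Hs^2 = 2.0^2 = 4.0
  Numerator = rho * g^2 * Hs^2 * Tp = 1025 * 96.2361 * 4.0 * 5.2 = 2051753.65
  Denominator = 64 * pi = 201.0619
  P = 2051753.65 / 201.0619 = 10204.59 W/m

10204.59


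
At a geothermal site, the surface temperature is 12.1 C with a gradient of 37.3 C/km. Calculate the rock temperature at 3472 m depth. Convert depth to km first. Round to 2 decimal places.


Convert depth to km: 3472 / 1000 = 3.472 km
Temperature increase = gradient * depth_km = 37.3 * 3.472 = 129.51 C
Temperature at depth = T_surface + delta_T = 12.1 + 129.51
T = 141.61 C

141.61


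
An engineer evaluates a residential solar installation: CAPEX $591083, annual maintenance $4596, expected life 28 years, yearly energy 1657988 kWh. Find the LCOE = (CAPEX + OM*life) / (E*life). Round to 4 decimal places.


Total cost = CAPEX + OM * lifetime = 591083 + 4596 * 28 = 591083 + 128688 = 719771
Total generation = annual * lifetime = 1657988 * 28 = 46423664 kWh
LCOE = 719771 / 46423664
LCOE = 0.0155 $/kWh

0.0155


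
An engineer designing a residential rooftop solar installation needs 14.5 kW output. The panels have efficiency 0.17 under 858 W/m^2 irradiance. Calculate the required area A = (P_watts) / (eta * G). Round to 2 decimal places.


Convert target power to watts: P = 14.5 * 1000 = 14500.0 W
Compute denominator: eta * G = 0.17 * 858 = 145.86
Required area A = P / (eta * G) = 14500.0 / 145.86
A = 99.41 m^2

99.41


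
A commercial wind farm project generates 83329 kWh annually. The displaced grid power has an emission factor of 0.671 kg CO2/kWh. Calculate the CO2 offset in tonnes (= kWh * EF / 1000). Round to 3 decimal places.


CO2 offset in kg = generation * emission_factor
CO2 offset = 83329 * 0.671 = 55913.76 kg
Convert to tonnes:
  CO2 offset = 55913.76 / 1000 = 55.914 tonnes

55.914


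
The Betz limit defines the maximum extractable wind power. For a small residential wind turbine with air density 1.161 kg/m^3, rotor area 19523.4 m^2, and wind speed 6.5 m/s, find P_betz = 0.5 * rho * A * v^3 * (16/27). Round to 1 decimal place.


The Betz coefficient Cp_max = 16/27 = 0.5926
v^3 = 6.5^3 = 274.625
P_betz = 0.5 * rho * A * v^3 * Cp_max
P_betz = 0.5 * 1.161 * 19523.4 * 274.625 * 0.5926
P_betz = 1844395.1 W

1844395.1


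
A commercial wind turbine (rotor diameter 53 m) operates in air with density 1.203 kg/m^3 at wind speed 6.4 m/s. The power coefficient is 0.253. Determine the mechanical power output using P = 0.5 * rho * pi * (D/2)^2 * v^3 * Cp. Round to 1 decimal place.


Step 1 -- Compute swept area:
  A = pi * (D/2)^2 = pi * (53/2)^2 = 2206.18 m^2
Step 2 -- Apply wind power equation:
  P = 0.5 * rho * A * v^3 * Cp
  v^3 = 6.4^3 = 262.144
  P = 0.5 * 1.203 * 2206.18 * 262.144 * 0.253
  P = 88011.1 W

88011.1


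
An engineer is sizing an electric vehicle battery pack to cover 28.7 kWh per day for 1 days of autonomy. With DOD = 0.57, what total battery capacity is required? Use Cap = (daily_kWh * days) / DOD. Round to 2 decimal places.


Total energy needed = daily * days = 28.7 * 1 = 28.7 kWh
Account for depth of discharge:
  Cap = total_energy / DOD = 28.7 / 0.57
  Cap = 50.35 kWh

50.35


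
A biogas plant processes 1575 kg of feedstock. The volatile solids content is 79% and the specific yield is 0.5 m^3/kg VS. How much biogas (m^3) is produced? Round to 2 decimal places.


Compute volatile solids:
  VS = mass * VS_fraction = 1575 * 0.79 = 1244.25 kg
Calculate biogas volume:
  Biogas = VS * specific_yield = 1244.25 * 0.5
  Biogas = 622.13 m^3

622.13


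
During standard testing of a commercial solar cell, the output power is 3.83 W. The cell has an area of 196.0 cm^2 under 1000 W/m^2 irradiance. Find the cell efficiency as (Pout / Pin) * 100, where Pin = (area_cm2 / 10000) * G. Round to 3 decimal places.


First compute the input power:
  Pin = area_cm2 / 10000 * G = 196.0 / 10000 * 1000 = 19.6 W
Then compute efficiency:
  Efficiency = (Pout / Pin) * 100 = (3.83 / 19.6) * 100
  Efficiency = 19.541%

19.541


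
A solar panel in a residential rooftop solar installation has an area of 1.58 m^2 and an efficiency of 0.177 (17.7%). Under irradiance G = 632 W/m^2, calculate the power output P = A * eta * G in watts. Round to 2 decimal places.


Use the solar power formula P = A * eta * G.
Given: A = 1.58 m^2, eta = 0.177, G = 632 W/m^2
P = 1.58 * 0.177 * 632
P = 176.75 W

176.75


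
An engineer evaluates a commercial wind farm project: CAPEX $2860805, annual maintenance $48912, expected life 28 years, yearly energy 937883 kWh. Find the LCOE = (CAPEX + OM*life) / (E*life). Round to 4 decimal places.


Total cost = CAPEX + OM * lifetime = 2860805 + 48912 * 28 = 2860805 + 1369536 = 4230341
Total generation = annual * lifetime = 937883 * 28 = 26260724 kWh
LCOE = 4230341 / 26260724
LCOE = 0.1611 $/kWh

0.1611


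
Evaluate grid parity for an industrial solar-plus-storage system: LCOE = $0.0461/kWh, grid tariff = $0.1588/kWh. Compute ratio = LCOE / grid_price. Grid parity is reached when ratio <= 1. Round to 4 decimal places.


Compare LCOE to grid price:
  LCOE = $0.0461/kWh, Grid price = $0.1588/kWh
  Ratio = LCOE / grid_price = 0.0461 / 0.1588 = 0.2903
  Grid parity achieved (ratio <= 1)? yes

0.2903


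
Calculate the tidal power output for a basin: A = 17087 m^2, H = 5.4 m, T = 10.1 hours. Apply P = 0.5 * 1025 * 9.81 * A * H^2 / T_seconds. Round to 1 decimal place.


Convert period to seconds: T = 10.1 * 3600 = 36360.0 s
H^2 = 5.4^2 = 29.16
P = 0.5 * rho * g * A * H^2 / T
P = 0.5 * 1025 * 9.81 * 17087 * 29.16 / 36360.0
P = 68895.7 W

68895.7


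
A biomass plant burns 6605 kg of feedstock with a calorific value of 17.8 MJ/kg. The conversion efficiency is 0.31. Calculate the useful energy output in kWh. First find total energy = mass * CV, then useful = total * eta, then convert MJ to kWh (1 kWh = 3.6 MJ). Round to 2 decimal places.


Total energy = mass * CV = 6605 * 17.8 = 117569.0 MJ
Useful energy = total * eta = 117569.0 * 0.31 = 36446.39 MJ
Convert to kWh: 36446.39 / 3.6
Useful energy = 10124.00 kWh

10124.00


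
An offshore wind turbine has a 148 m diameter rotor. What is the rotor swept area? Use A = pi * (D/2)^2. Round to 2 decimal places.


Compute the rotor radius:
  r = D / 2 = 148 / 2 = 74.0 m
Calculate swept area:
  A = pi * r^2 = pi * 74.0^2
  A = 17203.36 m^2

17203.36


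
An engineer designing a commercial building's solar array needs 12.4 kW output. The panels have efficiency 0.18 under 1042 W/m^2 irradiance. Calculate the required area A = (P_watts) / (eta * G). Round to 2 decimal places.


Convert target power to watts: P = 12.4 * 1000 = 12400.0 W
Compute denominator: eta * G = 0.18 * 1042 = 187.56
Required area A = P / (eta * G) = 12400.0 / 187.56
A = 66.11 m^2

66.11


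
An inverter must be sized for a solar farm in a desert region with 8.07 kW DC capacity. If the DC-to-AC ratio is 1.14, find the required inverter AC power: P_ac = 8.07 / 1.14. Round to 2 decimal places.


The inverter AC capacity is determined by the DC/AC ratio.
Given: P_dc = 8.07 kW, DC/AC ratio = 1.14
P_ac = P_dc / ratio = 8.07 / 1.14
P_ac = 7.08 kW

7.08


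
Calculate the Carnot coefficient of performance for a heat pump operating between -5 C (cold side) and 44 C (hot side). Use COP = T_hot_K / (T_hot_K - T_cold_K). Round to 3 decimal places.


Convert to Kelvin:
  T_hot = 44 + 273.15 = 317.15 K
  T_cold = -5 + 273.15 = 268.15 K
Apply Carnot COP formula:
  COP = T_hot_K / (T_hot_K - T_cold_K) = 317.15 / 49.0
  COP = 6.472

6.472


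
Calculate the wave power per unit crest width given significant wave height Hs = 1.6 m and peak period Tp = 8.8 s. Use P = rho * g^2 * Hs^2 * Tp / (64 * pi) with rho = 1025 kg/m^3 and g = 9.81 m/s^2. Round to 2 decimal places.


Apply wave power formula:
  g^2 = 9.81^2 = 96.2361
  Hs^2 = 1.6^2 = 2.56
  Numerator = rho * g^2 * Hs^2 * Tp = 1025 * 96.2361 * 2.56 * 8.8 = 2222207.03
  Denominator = 64 * pi = 201.0619
  P = 2222207.03 / 201.0619 = 11052.35 W/m

11052.35


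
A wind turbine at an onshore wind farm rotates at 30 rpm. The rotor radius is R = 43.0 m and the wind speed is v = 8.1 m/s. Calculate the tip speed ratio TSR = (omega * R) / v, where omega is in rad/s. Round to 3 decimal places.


Convert rotational speed to rad/s:
  omega = 30 * 2 * pi / 60 = 3.1416 rad/s
Compute tip speed:
  v_tip = omega * R = 3.1416 * 43.0 = 135.088 m/s
Tip speed ratio:
  TSR = v_tip / v_wind = 135.088 / 8.1 = 16.678

16.678


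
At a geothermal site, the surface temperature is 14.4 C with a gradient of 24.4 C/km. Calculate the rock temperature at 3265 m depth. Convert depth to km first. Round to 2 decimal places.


Convert depth to km: 3265 / 1000 = 3.265 km
Temperature increase = gradient * depth_km = 24.4 * 3.265 = 79.67 C
Temperature at depth = T_surface + delta_T = 14.4 + 79.67
T = 94.07 C

94.07


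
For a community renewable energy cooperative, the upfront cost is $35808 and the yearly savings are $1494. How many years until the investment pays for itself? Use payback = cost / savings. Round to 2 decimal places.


Simple payback period = initial cost / annual savings
Payback = 35808 / 1494
Payback = 23.97 years

23.97


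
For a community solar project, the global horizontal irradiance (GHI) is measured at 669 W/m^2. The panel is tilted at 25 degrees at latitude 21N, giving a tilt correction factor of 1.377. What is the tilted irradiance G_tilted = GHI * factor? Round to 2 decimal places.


Identify the given values:
  GHI = 669 W/m^2, tilt correction factor = 1.377
Apply the formula G_tilted = GHI * factor:
  G_tilted = 669 * 1.377
  G_tilted = 921.21 W/m^2

921.21


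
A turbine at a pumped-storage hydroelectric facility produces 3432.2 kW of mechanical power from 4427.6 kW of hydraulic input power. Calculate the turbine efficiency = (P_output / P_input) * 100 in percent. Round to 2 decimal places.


Turbine efficiency = (output power / input power) * 100
eta = (3432.2 / 4427.6) * 100
eta = 77.52%

77.52


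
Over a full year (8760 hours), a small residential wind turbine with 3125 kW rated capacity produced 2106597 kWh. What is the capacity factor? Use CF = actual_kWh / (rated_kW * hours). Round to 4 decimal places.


Capacity factor = actual output / maximum possible output
Maximum possible = rated * hours = 3125 * 8760 = 27375000 kWh
CF = 2106597 / 27375000
CF = 0.0770

0.0770


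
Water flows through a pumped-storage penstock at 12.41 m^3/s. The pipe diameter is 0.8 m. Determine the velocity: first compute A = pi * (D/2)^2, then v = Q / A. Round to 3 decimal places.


Compute pipe cross-sectional area:
  A = pi * (D/2)^2 = pi * (0.8/2)^2 = 0.5027 m^2
Calculate velocity:
  v = Q / A = 12.41 / 0.5027
  v = 24.689 m/s

24.689


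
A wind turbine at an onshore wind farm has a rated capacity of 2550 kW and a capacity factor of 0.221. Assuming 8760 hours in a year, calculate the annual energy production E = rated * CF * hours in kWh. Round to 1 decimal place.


Annual energy = rated_kW * capacity_factor * hours_per_year
Given: P_rated = 2550 kW, CF = 0.221, hours = 8760
E = 2550 * 0.221 * 8760
E = 4936698.0 kWh

4936698.0


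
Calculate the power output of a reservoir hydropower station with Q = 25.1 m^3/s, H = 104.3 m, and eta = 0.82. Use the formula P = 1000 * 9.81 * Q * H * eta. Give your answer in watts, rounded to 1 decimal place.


Apply the hydropower formula P = rho * g * Q * H * eta
rho * g = 1000 * 9.81 = 9810.0
P = 9810.0 * 25.1 * 104.3 * 0.82
P = 21059152.5 W

21059152.5


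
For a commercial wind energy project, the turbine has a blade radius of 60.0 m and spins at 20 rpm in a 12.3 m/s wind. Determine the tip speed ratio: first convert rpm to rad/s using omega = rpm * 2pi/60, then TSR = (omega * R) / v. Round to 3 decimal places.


Convert rotational speed to rad/s:
  omega = 20 * 2 * pi / 60 = 2.0944 rad/s
Compute tip speed:
  v_tip = omega * R = 2.0944 * 60.0 = 125.664 m/s
Tip speed ratio:
  TSR = v_tip / v_wind = 125.664 / 12.3 = 10.217

10.217


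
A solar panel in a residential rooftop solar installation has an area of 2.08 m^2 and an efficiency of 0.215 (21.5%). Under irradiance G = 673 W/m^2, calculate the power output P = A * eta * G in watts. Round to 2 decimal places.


Use the solar power formula P = A * eta * G.
Given: A = 2.08 m^2, eta = 0.215, G = 673 W/m^2
P = 2.08 * 0.215 * 673
P = 300.97 W

300.97


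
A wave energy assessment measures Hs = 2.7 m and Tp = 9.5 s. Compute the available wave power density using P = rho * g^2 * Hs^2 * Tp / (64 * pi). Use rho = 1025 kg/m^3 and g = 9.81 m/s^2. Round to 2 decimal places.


Apply wave power formula:
  g^2 = 9.81^2 = 96.2361
  Hs^2 = 2.7^2 = 7.29
  Numerator = rho * g^2 * Hs^2 * Tp = 1025 * 96.2361 * 7.29 * 9.5 = 6831451.88
  Denominator = 64 * pi = 201.0619
  P = 6831451.88 / 201.0619 = 33976.85 W/m

33976.85


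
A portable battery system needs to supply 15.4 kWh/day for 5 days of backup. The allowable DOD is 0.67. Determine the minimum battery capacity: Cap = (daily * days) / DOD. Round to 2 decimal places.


Total energy needed = daily * days = 15.4 * 5 = 77.0 kWh
Account for depth of discharge:
  Cap = total_energy / DOD = 77.0 / 0.67
  Cap = 114.93 kWh

114.93


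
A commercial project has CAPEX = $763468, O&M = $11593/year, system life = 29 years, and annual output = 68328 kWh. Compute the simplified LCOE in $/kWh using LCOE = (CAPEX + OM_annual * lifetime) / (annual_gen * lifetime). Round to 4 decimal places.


Total cost = CAPEX + OM * lifetime = 763468 + 11593 * 29 = 763468 + 336197 = 1099665
Total generation = annual * lifetime = 68328 * 29 = 1981512 kWh
LCOE = 1099665 / 1981512
LCOE = 0.5550 $/kWh

0.5550


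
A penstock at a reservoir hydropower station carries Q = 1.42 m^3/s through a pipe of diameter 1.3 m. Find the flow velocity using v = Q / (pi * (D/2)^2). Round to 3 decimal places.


Compute pipe cross-sectional area:
  A = pi * (D/2)^2 = pi * (1.3/2)^2 = 1.3273 m^2
Calculate velocity:
  v = Q / A = 1.42 / 1.3273
  v = 1.070 m/s

1.070


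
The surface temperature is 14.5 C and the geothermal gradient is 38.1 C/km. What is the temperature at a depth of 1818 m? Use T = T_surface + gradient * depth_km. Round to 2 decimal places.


Convert depth to km: 1818 / 1000 = 1.818 km
Temperature increase = gradient * depth_km = 38.1 * 1.818 = 69.27 C
Temperature at depth = T_surface + delta_T = 14.5 + 69.27
T = 83.77 C

83.77


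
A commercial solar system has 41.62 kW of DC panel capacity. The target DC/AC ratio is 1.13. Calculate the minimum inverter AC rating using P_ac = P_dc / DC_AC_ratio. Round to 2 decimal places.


The inverter AC capacity is determined by the DC/AC ratio.
Given: P_dc = 41.62 kW, DC/AC ratio = 1.13
P_ac = P_dc / ratio = 41.62 / 1.13
P_ac = 36.83 kW

36.83


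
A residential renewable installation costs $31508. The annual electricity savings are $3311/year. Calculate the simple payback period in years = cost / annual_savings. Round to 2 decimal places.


Simple payback period = initial cost / annual savings
Payback = 31508 / 3311
Payback = 9.52 years

9.52


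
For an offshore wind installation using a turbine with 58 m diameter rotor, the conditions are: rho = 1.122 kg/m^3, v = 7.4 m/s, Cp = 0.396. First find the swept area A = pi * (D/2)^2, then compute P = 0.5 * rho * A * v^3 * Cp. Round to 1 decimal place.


Step 1 -- Compute swept area:
  A = pi * (D/2)^2 = pi * (58/2)^2 = 2642.08 m^2
Step 2 -- Apply wind power equation:
  P = 0.5 * rho * A * v^3 * Cp
  v^3 = 7.4^3 = 405.224
  P = 0.5 * 1.122 * 2642.08 * 405.224 * 0.396
  P = 237847.8 W

237847.8


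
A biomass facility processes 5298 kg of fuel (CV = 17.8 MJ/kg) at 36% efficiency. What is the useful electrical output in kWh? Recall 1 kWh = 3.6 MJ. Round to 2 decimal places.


Total energy = mass * CV = 5298 * 17.8 = 94304.4 MJ
Useful energy = total * eta = 94304.4 * 0.36 = 33949.58 MJ
Convert to kWh: 33949.58 / 3.6
Useful energy = 9430.44 kWh

9430.44


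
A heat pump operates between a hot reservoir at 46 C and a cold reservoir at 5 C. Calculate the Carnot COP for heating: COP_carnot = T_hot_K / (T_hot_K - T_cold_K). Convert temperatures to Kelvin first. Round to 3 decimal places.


Convert to Kelvin:
  T_hot = 46 + 273.15 = 319.15 K
  T_cold = 5 + 273.15 = 278.15 K
Apply Carnot COP formula:
  COP = T_hot_K / (T_hot_K - T_cold_K) = 319.15 / 41.0
  COP = 7.784

7.784


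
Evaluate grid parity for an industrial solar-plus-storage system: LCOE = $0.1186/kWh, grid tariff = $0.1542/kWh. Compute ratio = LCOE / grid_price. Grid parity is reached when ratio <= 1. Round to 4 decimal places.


Compare LCOE to grid price:
  LCOE = $0.1186/kWh, Grid price = $0.1542/kWh
  Ratio = LCOE / grid_price = 0.1186 / 0.1542 = 0.7691
  Grid parity achieved (ratio <= 1)? yes

0.7691


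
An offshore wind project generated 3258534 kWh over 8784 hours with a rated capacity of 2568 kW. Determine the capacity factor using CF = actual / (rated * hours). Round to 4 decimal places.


Capacity factor = actual output / maximum possible output
Maximum possible = rated * hours = 2568 * 8784 = 22557312 kWh
CF = 3258534 / 22557312
CF = 0.1445

0.1445
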